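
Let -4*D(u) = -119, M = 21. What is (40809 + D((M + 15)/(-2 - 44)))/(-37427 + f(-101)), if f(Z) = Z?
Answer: -163355/150112 ≈ -1.0882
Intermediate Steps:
D(u) = 119/4 (D(u) = -1/4*(-119) = 119/4)
(40809 + D((M + 15)/(-2 - 44)))/(-37427 + f(-101)) = (40809 + 119/4)/(-37427 - 101) = (163355/4)/(-37528) = (163355/4)*(-1/37528) = -163355/150112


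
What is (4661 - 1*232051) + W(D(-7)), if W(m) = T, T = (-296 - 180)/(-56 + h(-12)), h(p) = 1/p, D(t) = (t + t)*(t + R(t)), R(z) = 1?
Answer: -153027758/673 ≈ -2.2738e+5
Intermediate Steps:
D(t) = 2*t*(1 + t) (D(t) = (t + t)*(t + 1) = (2*t)*(1 + t) = 2*t*(1 + t))
T = 5712/673 (T = (-296 - 180)/(-56 + 1/(-12)) = -476/(-56 - 1/12) = -476/(-673/12) = -476*(-12/673) = 5712/673 ≈ 8.4874)
W(m) = 5712/673
(4661 - 1*232051) + W(D(-7)) = (4661 - 1*232051) + 5712/673 = (4661 - 232051) + 5712/673 = -227390 + 5712/673 = -153027758/673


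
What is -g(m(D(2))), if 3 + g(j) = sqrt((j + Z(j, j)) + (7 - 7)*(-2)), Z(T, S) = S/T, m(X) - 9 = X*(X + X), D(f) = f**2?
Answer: 3 - sqrt(42) ≈ -3.4807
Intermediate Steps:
m(X) = 9 + 2*X**2 (m(X) = 9 + X*(X + X) = 9 + X*(2*X) = 9 + 2*X**2)
g(j) = -3 + sqrt(1 + j) (g(j) = -3 + sqrt((j + j/j) + (7 - 7)*(-2)) = -3 + sqrt((j + 1) + 0*(-2)) = -3 + sqrt((1 + j) + 0) = -3 + sqrt(1 + j))
-g(m(D(2))) = -(-3 + sqrt(1 + (9 + 2*(2**2)**2))) = -(-3 + sqrt(1 + (9 + 2*4**2))) = -(-3 + sqrt(1 + (9 + 2*16))) = -(-3 + sqrt(1 + (9 + 32))) = -(-3 + sqrt(1 + 41)) = -(-3 + sqrt(42)) = 3 - sqrt(42)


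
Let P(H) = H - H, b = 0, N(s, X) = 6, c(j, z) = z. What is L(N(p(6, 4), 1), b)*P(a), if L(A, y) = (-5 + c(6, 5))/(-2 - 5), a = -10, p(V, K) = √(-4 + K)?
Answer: 0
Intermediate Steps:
L(A, y) = 0 (L(A, y) = (-5 + 5)/(-2 - 5) = 0/(-7) = 0*(-⅐) = 0)
P(H) = 0
L(N(p(6, 4), 1), b)*P(a) = 0*0 = 0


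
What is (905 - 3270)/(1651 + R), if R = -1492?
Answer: -2365/159 ≈ -14.874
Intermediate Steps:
(905 - 3270)/(1651 + R) = (905 - 3270)/(1651 - 1492) = -2365/159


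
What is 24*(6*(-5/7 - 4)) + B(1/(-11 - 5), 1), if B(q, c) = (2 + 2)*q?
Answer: -19015/28 ≈ -679.11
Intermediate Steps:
B(q, c) = 4*q
24*(6*(-5/7 - 4)) + B(1/(-11 - 5), 1) = 24*(6*(-5/7 - 4)) + 4/(-11 - 5) = 24*(6*(-5*⅐ - 4)) + 4/(-16) = 24*(6*(-5/7 - 4)) + 4*(-1/16) = 24*(6*(-33/7)) - ¼ = 24*(-198/7) - ¼ = -4752/7 - ¼ = -19015/28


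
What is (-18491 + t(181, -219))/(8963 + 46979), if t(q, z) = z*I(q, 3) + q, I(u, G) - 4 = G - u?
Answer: 9898/27971 ≈ 0.35387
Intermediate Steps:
I(u, G) = 4 + G - u (I(u, G) = 4 + (G - u) = 4 + G - u)
t(q, z) = q + z*(7 - q) (t(q, z) = z*(4 + 3 - q) + q = z*(7 - q) + q = q + z*(7 - q))
(-18491 + t(181, -219))/(8963 + 46979) = (-18491 + (181 - 219*(7 - 1*181)))/(8963 + 46979) = (-18491 + (181 - 219*(7 - 181)))/55942 = (-18491 + (181 - 219*(-174)))*(1/55942) = (-18491 + (181 + 38106))*(1/55942) = (-18491 + 38287)*(1/55942) = 19796*(1/55942) = 9898/27971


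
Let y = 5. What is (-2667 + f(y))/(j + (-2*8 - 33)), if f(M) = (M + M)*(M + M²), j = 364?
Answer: -263/35 ≈ -7.5143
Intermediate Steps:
f(M) = 2*M*(M + M²) (f(M) = (2*M)*(M + M²) = 2*M*(M + M²))
(-2667 + f(y))/(j + (-2*8 - 33)) = (-2667 + 2*5²*(1 + 5))/(364 + (-2*8 - 33)) = (-2667 + 2*25*6)/(364 + (-16 - 33)) = (-2667 + 300)/(364 - 49) = -2367/315 = -2367*1/315 = -263/35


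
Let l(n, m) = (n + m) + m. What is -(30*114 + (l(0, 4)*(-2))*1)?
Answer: -3404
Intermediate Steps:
l(n, m) = n + 2*m (l(n, m) = (m + n) + m = n + 2*m)
-(30*114 + (l(0, 4)*(-2))*1) = -(30*114 + ((0 + 2*4)*(-2))*1) = -(3420 + ((0 + 8)*(-2))*1) = -(3420 + (8*(-2))*1) = -(3420 - 16*1) = -(3420 - 16) = -1*3404 = -3404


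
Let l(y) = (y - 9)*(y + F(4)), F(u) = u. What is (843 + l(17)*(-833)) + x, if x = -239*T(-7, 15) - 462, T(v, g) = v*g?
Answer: -114468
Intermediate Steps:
l(y) = (-9 + y)*(4 + y) (l(y) = (y - 9)*(y + 4) = (-9 + y)*(4 + y))
T(v, g) = g*v
x = 24633 (x = -3585*(-7) - 462 = -239*(-105) - 462 = 25095 - 462 = 24633)
(843 + l(17)*(-833)) + x = (843 + (-36 + 17² - 5*17)*(-833)) + 24633 = (843 + (-36 + 289 - 85)*(-833)) + 24633 = (843 + 168*(-833)) + 24633 = (843 - 139944) + 24633 = -139101 + 24633 = -114468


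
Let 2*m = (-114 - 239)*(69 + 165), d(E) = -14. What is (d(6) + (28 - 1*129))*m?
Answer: 4749615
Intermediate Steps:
m = -41301 (m = ((-114 - 239)*(69 + 165))/2 = (-353*234)/2 = (½)*(-82602) = -41301)
(d(6) + (28 - 1*129))*m = (-14 + (28 - 1*129))*(-41301) = (-14 + (28 - 129))*(-41301) = (-14 - 101)*(-41301) = -115*(-41301) = 4749615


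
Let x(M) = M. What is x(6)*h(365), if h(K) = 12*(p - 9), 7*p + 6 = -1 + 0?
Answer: -720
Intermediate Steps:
p = -1 (p = -6/7 + (-1 + 0)/7 = -6/7 + (1/7)*(-1) = -6/7 - 1/7 = -1)
h(K) = -120 (h(K) = 12*(-1 - 9) = 12*(-10) = -120)
x(6)*h(365) = 6*(-120) = -720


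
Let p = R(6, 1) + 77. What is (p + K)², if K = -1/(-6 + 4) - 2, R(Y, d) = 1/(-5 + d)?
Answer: 90601/16 ≈ 5662.6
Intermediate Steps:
p = 307/4 (p = 1/(-5 + 1) + 77 = 1/(-4) + 77 = -¼ + 77 = 307/4 ≈ 76.750)
K = -3/2 (K = -1/(-2) - 2 = -½*(-1) - 2 = ½ - 2 = -3/2 ≈ -1.5000)
(p + K)² = (307/4 - 3/2)² = (301/4)² = 90601/16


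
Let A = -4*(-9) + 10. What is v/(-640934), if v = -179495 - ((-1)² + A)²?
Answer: 90852/320467 ≈ 0.28350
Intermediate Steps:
A = 46 (A = 36 + 10 = 46)
v = -181704 (v = -179495 - ((-1)² + 46)² = -179495 - (1 + 46)² = -179495 - 1*47² = -179495 - 1*2209 = -179495 - 2209 = -181704)
v/(-640934) = -181704/(-640934) = -181704*(-1/640934) = 90852/320467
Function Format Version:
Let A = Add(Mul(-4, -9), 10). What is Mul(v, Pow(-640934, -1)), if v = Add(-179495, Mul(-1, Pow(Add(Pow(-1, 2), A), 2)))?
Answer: Rational(90852, 320467) ≈ 0.28350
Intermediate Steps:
A = 46 (A = Add(36, 10) = 46)
v = -181704 (v = Add(-179495, Mul(-1, Pow(Add(Pow(-1, 2), 46), 2))) = Add(-179495, Mul(-1, Pow(Add(1, 46), 2))) = Add(-179495, Mul(-1, Pow(47, 2))) = Add(-179495, Mul(-1, 2209)) = Add(-179495, -2209) = -181704)
Mul(v, Pow(-640934, -1)) = Mul(-181704, Pow(-640934, -1)) = Mul(-181704, Rational(-1, 640934)) = Rational(90852, 320467)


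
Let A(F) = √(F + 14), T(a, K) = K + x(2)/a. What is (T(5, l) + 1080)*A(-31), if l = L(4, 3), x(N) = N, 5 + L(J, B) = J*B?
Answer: 5437*I*√17/5 ≈ 4483.5*I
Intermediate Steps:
L(J, B) = -5 + B*J (L(J, B) = -5 + J*B = -5 + B*J)
l = 7 (l = -5 + 3*4 = -5 + 12 = 7)
T(a, K) = K + 2/a
A(F) = √(14 + F)
(T(5, l) + 1080)*A(-31) = ((7 + 2/5) + 1080)*√(14 - 31) = ((7 + 2*(⅕)) + 1080)*√(-17) = ((7 + ⅖) + 1080)*(I*√17) = (37/5 + 1080)*(I*√17) = 5437*(I*√17)/5 = 5437*I*√17/5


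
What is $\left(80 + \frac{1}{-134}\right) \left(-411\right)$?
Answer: $- \frac{4405509}{134} \approx -32877.0$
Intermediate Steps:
$\left(80 + \frac{1}{-134}\right) \left(-411\right) = \left(80 - \frac{1}{134}\right) \left(-411\right) = \frac{10719}{134} \left(-411\right) = - \frac{4405509}{134}$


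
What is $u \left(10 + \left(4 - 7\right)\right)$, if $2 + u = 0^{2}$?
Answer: $-14$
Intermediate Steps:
$u = -2$ ($u = -2 + 0^{2} = -2 + 0 = -2$)
$u \left(10 + \left(4 - 7\right)\right) = - 2 \left(10 + \left(4 - 7\right)\right) = - 2 \left(10 - 3\right) = \left(-2\right) 7 = -14$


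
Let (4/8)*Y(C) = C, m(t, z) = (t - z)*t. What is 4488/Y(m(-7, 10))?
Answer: 132/7 ≈ 18.857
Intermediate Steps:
m(t, z) = t*(t - z)
Y(C) = 2*C
4488/Y(m(-7, 10)) = 4488/((2*(-7*(-7 - 1*10)))) = 4488/((2*(-7*(-7 - 10)))) = 4488/((2*(-7*(-17)))) = 4488/((2*119)) = 4488/238 = 4488*(1/238) = 132/7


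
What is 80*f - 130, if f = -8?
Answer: -770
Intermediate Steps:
80*f - 130 = 80*(-8) - 130 = -640 - 130 = -770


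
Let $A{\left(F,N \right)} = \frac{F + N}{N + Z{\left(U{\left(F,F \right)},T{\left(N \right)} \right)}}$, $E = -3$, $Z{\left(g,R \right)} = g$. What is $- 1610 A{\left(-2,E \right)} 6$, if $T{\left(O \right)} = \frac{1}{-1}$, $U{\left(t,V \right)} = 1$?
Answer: $-24150$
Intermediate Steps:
$T{\left(O \right)} = -1$
$A{\left(F,N \right)} = \frac{F + N}{1 + N}$ ($A{\left(F,N \right)} = \frac{F + N}{N + 1} = \frac{F + N}{1 + N}$)
$- 1610 A{\left(-2,E \right)} 6 = - 1610 \frac{-2 - 3}{1 - 3} \cdot 6 = - 1610 \frac{1}{-2} \left(-5\right) 6 = - 1610 \left(- \frac{1}{2}\right) \left(-5\right) 6 = - 1610 \cdot \frac{5}{2} \cdot 6 = \left(-1610\right) 15 = -24150$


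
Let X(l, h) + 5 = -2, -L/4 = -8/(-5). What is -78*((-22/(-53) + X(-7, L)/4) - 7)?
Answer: 68913/106 ≈ 650.12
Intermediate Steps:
L = -32/5 (L = -(-32)/(-5) = -(-32)*(-1)/5 = -4*8/5 = -32/5 ≈ -6.4000)
X(l, h) = -7 (X(l, h) = -5 - 2 = -7)
-78*((-22/(-53) + X(-7, L)/4) - 7) = -78*((-22/(-53) - 7/4) - 7) = -78*((-22*(-1/53) - 7*1/4) - 7) = -78*((22/53 - 7/4) - 7) = -78*(-283/212 - 7) = -78*(-1767/212) = 68913/106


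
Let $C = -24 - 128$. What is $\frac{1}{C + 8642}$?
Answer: $\frac{1}{8490} \approx 0.00011779$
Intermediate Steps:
$C = -152$ ($C = -24 - 128 = -152$)
$\frac{1}{C + 8642} = \frac{1}{-152 + 8642} = \frac{1}{8490}$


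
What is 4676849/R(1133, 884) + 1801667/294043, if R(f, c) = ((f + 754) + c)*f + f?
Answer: 7033647017399/923493793068 ≈ 7.6163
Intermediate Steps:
R(f, c) = f + f*(754 + c + f) (R(f, c) = ((754 + f) + c)*f + f = (754 + c + f)*f + f = f*(754 + c + f) + f = f + f*(754 + c + f))
4676849/R(1133, 884) + 1801667/294043 = 4676849/((1133*(755 + 884 + 1133))) + 1801667/294043 = 4676849/((1133*2772)) + 1801667*(1/294043) = 4676849/3140676 + 1801667/294043 = 7033647017399/923493793068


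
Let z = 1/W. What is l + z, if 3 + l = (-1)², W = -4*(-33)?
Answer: -263/132 ≈ -1.9924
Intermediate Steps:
W = 132
l = -2 (l = -3 + (-1)² = -3 + 1 = -2)
z = 1/132 ≈ 0.0075758
l + z = -2 + 1/132 = -263/132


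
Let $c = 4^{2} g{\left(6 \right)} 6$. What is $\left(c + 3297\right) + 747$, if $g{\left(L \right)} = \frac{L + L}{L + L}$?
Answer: $4140$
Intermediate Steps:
$g{\left(L \right)} = 1$ ($g{\left(L \right)} = \frac{2 L}{2 L} = 2 L \frac{1}{2 L} = 1$)
$c = 96$ ($c = 4^{2} \cdot 1 \cdot 6 = 16 \cdot 1 \cdot 6 = 16 \cdot 6 = 96$)
$\left(c + 3297\right) + 747 = \left(96 + 3297\right) + 747 = 3393 + 747 = 4140$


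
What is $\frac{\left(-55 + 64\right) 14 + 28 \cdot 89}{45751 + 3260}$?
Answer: $\frac{154}{2883} \approx 0.053417$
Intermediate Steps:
$\frac{\left(-55 + 64\right) 14 + 28 \cdot 89}{45751 + 3260} = \frac{9 \cdot 14 + 2492}{49011} = \left(126 + 2492\right) \frac{1}{49011} = 2618 \cdot \frac{1}{49011} = \frac{154}{2883}$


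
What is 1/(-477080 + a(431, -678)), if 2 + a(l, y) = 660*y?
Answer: -1/924562 ≈ -1.0816e-6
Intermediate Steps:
a(l, y) = -2 + 660*y
1/(-477080 + a(431, -678)) = 1/(-477080 + (-2 + 660*(-678))) = 1/(-477080 + (-2 - 447480)) = 1/(-477080 - 447482) = 1/(-924562) = -1/924562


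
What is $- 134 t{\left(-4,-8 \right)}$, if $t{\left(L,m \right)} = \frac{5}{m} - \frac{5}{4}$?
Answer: $\frac{1005}{4} \approx 251.25$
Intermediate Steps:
$t{\left(L,m \right)} = - \frac{5}{4} + \frac{5}{m}$ ($t{\left(L,m \right)} = \frac{5}{m} - \frac{5}{4} = - \frac{5}{4} + \frac{5}{m}$)
$- 134 t{\left(-4,-8 \right)} = - 134 \left(- \frac{5}{4} + \frac{5}{-8}\right) = - 134 \left(- \frac{5}{4} + 5 \left(- \frac{1}{8}\right)\right) = - 134 \left(- \frac{5}{4} - \frac{5}{8}\right) = \left(-134\right) \left(- \frac{15}{8}\right) = \frac{1005}{4}$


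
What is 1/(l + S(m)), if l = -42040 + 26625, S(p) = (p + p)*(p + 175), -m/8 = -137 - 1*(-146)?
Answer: -1/30247 ≈ -3.3061e-5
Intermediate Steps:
m = -72 (m = -8*(-137 - 1*(-146)) = -8*(-137 + 146) = -8*9 = -72)
S(p) = 2*p*(175 + p) (S(p) = (2*p)*(175 + p) = 2*p*(175 + p))
l = -15415
1/(l + S(m)) = 1/(-15415 + 2*(-72)*(175 - 72)) = 1/(-15415 + 2*(-72)*103) = 1/(-15415 - 14832) = 1/(-30247) = -1/30247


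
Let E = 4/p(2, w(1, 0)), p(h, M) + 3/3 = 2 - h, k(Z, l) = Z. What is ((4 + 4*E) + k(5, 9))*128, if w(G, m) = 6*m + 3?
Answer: -896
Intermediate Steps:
w(G, m) = 3 + 6*m
p(h, M) = 1 - h (p(h, M) = -1 + (2 - h) = 1 - h)
E = -4 (E = 4/(1 - 1*2) = 4/(1 - 2) = 4/(-1) = 4*(-1) = -4)
((4 + 4*E) + k(5, 9))*128 = ((4 + 4*(-4)) + 5)*128 = ((4 - 16) + 5)*128 = (-12 + 5)*128 = -7*128 = -896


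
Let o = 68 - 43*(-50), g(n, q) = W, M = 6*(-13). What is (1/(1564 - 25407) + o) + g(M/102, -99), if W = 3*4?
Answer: 53169889/23843 ≈ 2230.0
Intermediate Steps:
M = -78
W = 12
g(n, q) = 12
o = 2218 (o = 68 + 2150 = 2218)
(1/(1564 - 25407) + o) + g(M/102, -99) = (1/(1564 - 25407) + 2218) + 12 = (1/(-23843) + 2218) + 12 = (-1/23843 + 2218) + 12 = 52883773/23843 + 12 = 53169889/23843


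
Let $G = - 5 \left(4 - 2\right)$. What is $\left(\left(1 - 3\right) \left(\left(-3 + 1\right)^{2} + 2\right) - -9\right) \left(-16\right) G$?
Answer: $-480$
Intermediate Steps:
$G = -10$ ($G = - 5 \left(4 + \left(-3 + 1\right)\right) = - 5 \left(4 - 2\right) = \left(-5\right) 2 = -10$)
$\left(\left(1 - 3\right) \left(\left(-3 + 1\right)^{2} + 2\right) - -9\right) \left(-16\right) G = \left(\left(1 - 3\right) \left(\left(-3 + 1\right)^{2} + 2\right) - -9\right) \left(-16\right) \left(-10\right) = \left(- 2 \left(\left(-2\right)^{2} + 2\right) + 9\right) \left(-16\right) \left(-10\right) = \left(- 2 \left(4 + 2\right) + 9\right) \left(-16\right) \left(-10\right) = \left(\left(-2\right) 6 + 9\right) \left(-16\right) \left(-10\right) = \left(-12 + 9\right) \left(-16\right) \left(-10\right) = \left(-3\right) \left(-16\right) \left(-10\right) = 48 \left(-10\right) = -480$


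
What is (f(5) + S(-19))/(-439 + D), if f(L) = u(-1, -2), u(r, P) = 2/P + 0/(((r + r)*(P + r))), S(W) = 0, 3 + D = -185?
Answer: 1/627 ≈ 0.0015949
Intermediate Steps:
D = -188 (D = -3 - 185 = -188)
u(r, P) = 2/P (u(r, P) = 2/P + 0/(((2*r)*(P + r))) = 2/P + 0/((2*r*(P + r))) = 2/P + 0*(1/(2*r*(P + r))) = 2/P + 0 = 2/P)
f(L) = -1 (f(L) = 2/(-2) = 2*(-½) = -1)
(f(5) + S(-19))/(-439 + D) = (-1 + 0)/(-439 - 188) = -1/(-627) = -1*(-1/627) = 1/627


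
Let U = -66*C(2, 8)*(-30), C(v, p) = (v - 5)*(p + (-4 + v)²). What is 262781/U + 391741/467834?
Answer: -47507293937/16673603760 ≈ -2.8493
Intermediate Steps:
C(v, p) = (-5 + v)*(p + (-4 + v)²)
U = -71280 (U = -66*(-5*8 - 5*(-4 + 2)² + 8*2 + 2*(-4 + 2)²)*(-30) = -66*(-40 - 5*(-2)² + 16 + 2*(-2)²)*(-30) = -66*(-40 - 5*4 + 16 + 2*4)*(-30) = -66*(-40 - 20 + 16 + 8)*(-30) = -66*(-36)*(-30) = 2376*(-30) = -71280)
262781/U + 391741/467834 = 262781/(-71280) + 391741/467834 = 262781*(-1/71280) + 391741*(1/467834) = -262781/71280 + 391741/467834 = -47507293937/16673603760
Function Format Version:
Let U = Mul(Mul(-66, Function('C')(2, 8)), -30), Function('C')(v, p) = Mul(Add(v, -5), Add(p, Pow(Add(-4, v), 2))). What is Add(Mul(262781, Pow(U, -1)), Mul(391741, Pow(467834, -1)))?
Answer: Rational(-47507293937, 16673603760) ≈ -2.8493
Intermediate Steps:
Function('C')(v, p) = Mul(Add(-5, v), Add(p, Pow(Add(-4, v), 2)))
U = -71280 (U = Mul(Mul(-66, Add(Mul(-5, 8), Mul(-5, Pow(Add(-4, 2), 2)), Mul(8, 2), Mul(2, Pow(Add(-4, 2), 2)))), -30) = Mul(Mul(-66, Add(-40, Mul(-5, Pow(-2, 2)), 16, Mul(2, Pow(-2, 2)))), -30) = Mul(Mul(-66, Add(-40, Mul(-5, 4), 16, Mul(2, 4))), -30) = Mul(Mul(-66, Add(-40, -20, 16, 8)), -30) = Mul(Mul(-66, -36), -30) = Mul(2376, -30) = -71280)
Add(Mul(262781, Pow(U, -1)), Mul(391741, Pow(467834, -1))) = Add(Mul(262781, Pow(-71280, -1)), Mul(391741, Pow(467834, -1))) = Add(Mul(262781, Rational(-1, 71280)), Mul(391741, Rational(1, 467834))) = Add(Rational(-262781, 71280), Rational(391741, 467834)) = Rational(-47507293937, 16673603760)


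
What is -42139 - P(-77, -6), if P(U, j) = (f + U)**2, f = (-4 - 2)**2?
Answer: -43820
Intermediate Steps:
f = 36 (f = (-6)**2 = 36)
P(U, j) = (36 + U)**2
-42139 - P(-77, -6) = -42139 - (36 - 77)**2 = -42139 - 1*(-41)**2 = -42139 - 1*1681 = -42139 - 1681 = -43820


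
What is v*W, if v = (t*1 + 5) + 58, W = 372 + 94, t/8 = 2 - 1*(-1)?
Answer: 40542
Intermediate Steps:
t = 24 (t = 8*(2 - 1*(-1)) = 8*(2 + 1) = 8*3 = 24)
W = 466
v = 87 (v = (24*1 + 5) + 58 = (24 + 5) + 58 = 29 + 58 = 87)
v*W = 87*466 = 40542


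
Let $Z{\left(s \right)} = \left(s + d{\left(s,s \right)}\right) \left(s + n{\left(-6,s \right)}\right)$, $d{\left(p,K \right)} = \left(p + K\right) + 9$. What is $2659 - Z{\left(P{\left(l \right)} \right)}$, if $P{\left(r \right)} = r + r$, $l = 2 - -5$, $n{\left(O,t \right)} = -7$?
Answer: $2302$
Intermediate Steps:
$d{\left(p,K \right)} = 9 + K + p$ ($d{\left(p,K \right)} = \left(K + p\right) + 9 = 9 + K + p$)
$l = 7$ ($l = 2 + 5 = 7$)
$P{\left(r \right)} = 2 r$
$Z{\left(s \right)} = \left(-7 + s\right) \left(9 + 3 s\right)$ ($Z{\left(s \right)} = \left(s + \left(9 + s + s\right)\right) \left(s - 7\right) = \left(s + \left(9 + 2 s\right)\right) \left(-7 + s\right) = \left(9 + 3 s\right) \left(-7 + s\right) = \left(-7 + s\right) \left(9 + 3 s\right)$)
$2659 - Z{\left(P{\left(l \right)} \right)} = 2659 - \left(-63 - 12 \cdot 2 \cdot 7 + 3 \left(2 \cdot 7\right)^{2}\right) = 2659 - \left(-63 - 168 + 3 \cdot 14^{2}\right) = 2659 - \left(-63 - 168 + 3 \cdot 196\right) = 2659 - \left(-63 - 168 + 588\right) = 2659 - 357 = 2302$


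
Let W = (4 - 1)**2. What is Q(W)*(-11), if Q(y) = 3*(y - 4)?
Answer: -165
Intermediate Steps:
W = 9 (W = 3**2 = 9)
Q(y) = -12 + 3*y (Q(y) = 3*(-4 + y) = -12 + 3*y)
Q(W)*(-11) = (-12 + 3*9)*(-11) = (-12 + 27)*(-11) = 15*(-11) = -165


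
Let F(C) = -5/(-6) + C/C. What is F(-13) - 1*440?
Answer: -2629/6 ≈ -438.17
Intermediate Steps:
F(C) = 11/6 (F(C) = -5*(-⅙) + 1 = ⅚ + 1 = 11/6)
F(-13) - 1*440 = 11/6 - 1*440 = 11/6 - 440 = -2629/6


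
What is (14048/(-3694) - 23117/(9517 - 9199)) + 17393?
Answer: 10170778247/587346 ≈ 17317.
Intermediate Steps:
(14048/(-3694) - 23117/(9517 - 9199)) + 17393 = (14048*(-1/3694) - 23117/318) + 17393 = (-7024/1847 - 23117*1/318) + 17393 = (-7024/1847 - 23117/318) + 17393 = -44930731/587346 + 17393 = 10170778247/587346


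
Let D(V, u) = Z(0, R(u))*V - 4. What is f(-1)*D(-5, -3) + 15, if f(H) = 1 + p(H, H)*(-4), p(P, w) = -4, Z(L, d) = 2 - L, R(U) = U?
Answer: -223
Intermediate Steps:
f(H) = 17 (f(H) = 1 - 4*(-4) = 1 + 16 = 17)
D(V, u) = -4 + 2*V (D(V, u) = (2 - 1*0)*V - 4 = (2 + 0)*V - 4 = 2*V - 4 = -4 + 2*V)
f(-1)*D(-5, -3) + 15 = 17*(-4 + 2*(-5)) + 15 = 17*(-4 - 10) + 15 = 17*(-14) + 15 = -238 + 15 = -223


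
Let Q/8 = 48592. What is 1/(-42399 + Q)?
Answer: 1/346337 ≈ 2.8874e-6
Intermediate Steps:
Q = 388736 (Q = 8*48592 = 388736)
1/(-42399 + Q) = 1/(-42399 + 388736) = 1/346337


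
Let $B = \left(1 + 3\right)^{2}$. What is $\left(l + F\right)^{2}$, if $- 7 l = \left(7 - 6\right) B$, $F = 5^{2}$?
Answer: $\frac{25281}{49} \approx 515.94$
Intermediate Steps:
$B = 16$ ($B = 4^{2} = 16$)
$F = 25$
$l = - \frac{16}{7}$ ($l = - \frac{\left(7 - 6\right) 16}{7} = - \frac{1 \cdot 16}{7} = \left(- \frac{1}{7}\right) 16 = - \frac{16}{7} \approx -2.2857$)
$\left(l + F\right)^{2} = \left(- \frac{16}{7} + 25\right)^{2} = \left(\frac{159}{7}\right)^{2} = \frac{25281}{49}$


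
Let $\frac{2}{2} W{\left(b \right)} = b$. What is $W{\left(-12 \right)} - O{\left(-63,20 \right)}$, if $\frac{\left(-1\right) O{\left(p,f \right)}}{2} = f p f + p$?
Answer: $-50538$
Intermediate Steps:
$O{\left(p,f \right)} = - 2 p - 2 p f^{2}$ ($O{\left(p,f \right)} = - 2 \left(f p f + p\right) = - 2 \left(p f^{2} + p\right) = - 2 \left(p + p f^{2}\right) = - 2 p - 2 p f^{2}$)
$W{\left(b \right)} = b$
$W{\left(-12 \right)} - O{\left(-63,20 \right)} = -12 - \left(-2\right) \left(-63\right) \left(1 + 20^{2}\right) = -12 - \left(-2\right) \left(-63\right) \left(1 + 400\right) = -12 - \left(-2\right) \left(-63\right) 401 = -12 - 50526 = -50538$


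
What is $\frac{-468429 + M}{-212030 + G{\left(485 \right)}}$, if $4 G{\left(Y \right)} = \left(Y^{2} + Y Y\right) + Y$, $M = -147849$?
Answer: $\frac{2465112}{377185} \approx 6.5356$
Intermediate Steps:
$G{\left(Y \right)} = \frac{Y^{2}}{2} + \frac{Y}{4}$ ($G{\left(Y \right)} = \frac{\left(Y^{2} + Y Y\right) + Y}{4} = \frac{\left(Y^{2} + Y^{2}\right) + Y}{4} = \frac{2 Y^{2} + Y}{4} = \frac{Y + 2 Y^{2}}{4} = \frac{Y^{2}}{2} + \frac{Y}{4}$)
$\frac{-468429 + M}{-212030 + G{\left(485 \right)}} = \frac{-468429 - 147849}{-212030 + \frac{1}{4} \cdot 485 \left(1 + 2 \cdot 485\right)} = - \frac{616278}{-212030 + \frac{1}{4} \cdot 485 \left(1 + 970\right)} = - \frac{616278}{-212030 + \frac{1}{4} \cdot 485 \cdot 971} = - \frac{616278}{-212030 + \frac{470935}{4}} = - \frac{616278}{- \frac{377185}{4}} = \left(-616278\right) \left(- \frac{4}{377185}\right) = \frac{2465112}{377185}$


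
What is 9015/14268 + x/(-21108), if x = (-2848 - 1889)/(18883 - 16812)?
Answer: 2737189719/4331395021 ≈ 0.63194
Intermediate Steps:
x = -4737/2071 ≈ -2.2873
9015/14268 + x/(-21108) = 9015/14268 - 4737/2071/(-21108) = 9015*(1/14268) - 4737/2071*(-1/21108) = 3005/4756 + 1579/14571556 = 2737189719/4331395021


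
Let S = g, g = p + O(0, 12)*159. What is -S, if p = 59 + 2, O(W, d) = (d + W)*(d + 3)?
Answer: -28681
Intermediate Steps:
O(W, d) = (3 + d)*(W + d) (O(W, d) = (W + d)*(3 + d) = (3 + d)*(W + d))
p = 61
g = 28681 (g = 61 + (12² + 3*0 + 3*12 + 0*12)*159 = 61 + (144 + 0 + 36 + 0)*159 = 61 + 180*159 = 61 + 28620 = 28681)
S = 28681
-S = -1*28681 = -28681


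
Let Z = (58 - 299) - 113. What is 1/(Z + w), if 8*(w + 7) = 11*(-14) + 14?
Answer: -2/757 ≈ -0.0026420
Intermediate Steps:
Z = -354 (Z = -241 - 113 = -354)
w = -49/2 (w = -7 + (11*(-14) + 14)/8 = -7 + (-154 + 14)/8 = -7 + (⅛)*(-140) = -7 - 35/2 = -49/2 ≈ -24.500)
1/(Z + w) = 1/(-354 - 49/2) = 1/(-757/2) = -2/757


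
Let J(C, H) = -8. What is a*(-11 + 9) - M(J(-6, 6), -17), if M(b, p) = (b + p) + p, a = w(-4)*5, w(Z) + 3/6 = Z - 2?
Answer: 107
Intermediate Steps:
w(Z) = -5/2 + Z (w(Z) = -½ + (Z - 2) = -½ + (-2 + Z) = -5/2 + Z)
a = -65/2 (a = (-5/2 - 4)*5 = -13/2*5 = -65/2 ≈ -32.500)
M(b, p) = b + 2*p
a*(-11 + 9) - M(J(-6, 6), -17) = -65*(-11 + 9)/2 - (-8 + 2*(-17)) = -65/2*(-2) - (-8 - 34) = 65 - 1*(-42) = 65 + 42 = 107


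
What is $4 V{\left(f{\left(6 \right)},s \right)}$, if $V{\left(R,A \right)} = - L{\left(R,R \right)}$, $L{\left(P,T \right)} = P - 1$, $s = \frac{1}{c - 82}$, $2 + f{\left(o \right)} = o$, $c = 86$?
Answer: $-12$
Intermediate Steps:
$f{\left(o \right)} = -2 + o$
$s = \frac{1}{4}$ ($s = \frac{1}{86 - 82} = \frac{1}{4} \approx 0.25$)
$L{\left(P,T \right)} = -1 + P$
$V{\left(R,A \right)} = 1 - R$ ($V{\left(R,A \right)} = - (-1 + R) = 1 - R$)
$4 V{\left(f{\left(6 \right)},s \right)} = 4 \left(1 - \left(-2 + 6\right)\right) = 4 \left(1 - 4\right) = 4 \left(-3\right) = -12$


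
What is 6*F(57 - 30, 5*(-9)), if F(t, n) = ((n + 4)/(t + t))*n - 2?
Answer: 193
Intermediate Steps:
F(t, n) = -2 + n*(4 + n)/(2*t) (F(t, n) = ((4 + n)/((2*t)))*n - 2 = ((4 + n)*(1/(2*t)))*n - 2 = ((4 + n)/(2*t))*n - 2 = n*(4 + n)/(2*t) - 2 = -2 + n*(4 + n)/(2*t))
6*F(57 - 30, 5*(-9)) = 6*(((5*(-9))**2 - 4*(57 - 30) + 4*(5*(-9)))/(2*(57 - 30))) = 6*((1/2)*((-45)**2 - 4*27 + 4*(-45))/27) = 6*((1/2)*(1/27)*(2025 - 108 - 180)) = 6*((1/2)*(1/27)*1737) = 6*(193/6) = 193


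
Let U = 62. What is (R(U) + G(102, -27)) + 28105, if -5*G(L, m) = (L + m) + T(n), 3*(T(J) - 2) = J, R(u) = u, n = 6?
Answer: 140756/5 ≈ 28151.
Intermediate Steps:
T(J) = 2 + J/3
G(L, m) = -⅘ - L/5 - m/5 (G(L, m) = -((L + m) + (2 + (⅓)*6))/5 = -((L + m) + (2 + 2))/5 = -((L + m) + 4)/5 = -(4 + L + m)/5 = -⅘ - L/5 - m/5)
(R(U) + G(102, -27)) + 28105 = (62 + (-⅘ - ⅕*102 - ⅕*(-27))) + 28105 = (62 + (-⅘ - 102/5 + 27/5)) + 28105 = (62 - 79/5) + 28105 = 231/5 + 28105 = 140756/5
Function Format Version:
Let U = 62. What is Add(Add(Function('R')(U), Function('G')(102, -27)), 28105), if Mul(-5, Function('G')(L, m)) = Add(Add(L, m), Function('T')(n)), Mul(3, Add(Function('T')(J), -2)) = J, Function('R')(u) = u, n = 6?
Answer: Rational(140756, 5) ≈ 28151.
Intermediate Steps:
Function('T')(J) = Add(2, Mul(Rational(1, 3), J))
Function('G')(L, m) = Add(Rational(-4, 5), Mul(Rational(-1, 5), L), Mul(Rational(-1, 5), m)) (Function('G')(L, m) = Mul(Rational(-1, 5), Add(Add(L, m), Add(2, Mul(Rational(1, 3), 6)))) = Mul(Rational(-1, 5), Add(Add(L, m), Add(2, 2))) = Mul(Rational(-1, 5), Add(Add(L, m), 4)) = Mul(Rational(-1, 5), Add(4, L, m)) = Add(Rational(-4, 5), Mul(Rational(-1, 5), L), Mul(Rational(-1, 5), m)))
Add(Add(Function('R')(U), Function('G')(102, -27)), 28105) = Add(Add(62, Add(Rational(-4, 5), Mul(Rational(-1, 5), 102), Mul(Rational(-1, 5), -27))), 28105) = Add(Add(62, Add(Rational(-4, 5), Rational(-102, 5), Rational(27, 5))), 28105) = Add(Add(62, Rational(-79, 5)), 28105) = Add(Rational(231, 5), 28105) = Rational(140756, 5)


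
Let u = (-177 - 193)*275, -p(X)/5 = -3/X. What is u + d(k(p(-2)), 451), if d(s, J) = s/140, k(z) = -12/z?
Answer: -17806248/175 ≈ -1.0175e+5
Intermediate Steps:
p(X) = 15/X (p(X) = -(-15)/X = 15/X)
d(s, J) = s/140 (d(s, J) = s*(1/140) = s/140)
u = -101750 (u = -370*275 = -101750)
u + d(k(p(-2)), 451) = -101750 + (-12/(15/(-2)))/140 = -101750 + (-12/(15*(-½)))/140 = -101750 + (-12/(-15/2))/140 = -101750 + (-12*(-2/15))/140 = -101750 + (1/140)*(8/5) = -101750 + 2/175 = -17806248/175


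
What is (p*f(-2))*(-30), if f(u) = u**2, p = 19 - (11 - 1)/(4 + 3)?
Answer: -14760/7 ≈ -2108.6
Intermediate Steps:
p = 123/7 (p = 19 - 10/7 = 123/7 ≈ 17.571)
(p*f(-2))*(-30) = ((123/7)*(-2)**2)*(-30) = ((123/7)*4)*(-30) = (492/7)*(-30) = -14760/7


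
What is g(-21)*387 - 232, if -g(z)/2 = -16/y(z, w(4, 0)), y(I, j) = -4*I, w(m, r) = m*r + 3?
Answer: -592/7 ≈ -84.571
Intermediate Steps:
w(m, r) = 3 + m*r
g(z) = -8/z (g(z) = -(-32)/((-4*z)) = -(-32)*(-1/(4*z)) = -8/z)
g(-21)*387 - 232 = -8/(-21)*387 - 232 = -8*(-1/21)*387 - 232 = (8/21)*387 - 232 = 1032/7 - 232 = -592/7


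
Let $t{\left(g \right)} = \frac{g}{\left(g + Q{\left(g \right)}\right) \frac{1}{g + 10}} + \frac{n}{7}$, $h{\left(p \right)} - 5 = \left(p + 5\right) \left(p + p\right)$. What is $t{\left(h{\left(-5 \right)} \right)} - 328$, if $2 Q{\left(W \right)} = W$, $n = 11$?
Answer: $- \frac{2215}{7} \approx -316.43$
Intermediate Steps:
$Q{\left(W \right)} = \frac{W}{2}$
$h{\left(p \right)} = 5 + 2 p \left(5 + p\right)$ ($h{\left(p \right)} = 5 + \left(p + 5\right) \left(p + p\right) = 5 + \left(5 + p\right) 2 p = 5 + 2 p \left(5 + p\right)$)
$t{\left(g \right)} = \frac{173}{21} + \frac{2 g}{3}$ ($t{\left(g \right)} = \frac{g}{\left(g + \frac{g}{2}\right) \frac{1}{g + 10}} + \frac{11}{7} = \frac{g}{\frac{3 g}{2} \frac{1}{10 + g}} + 11 \cdot \frac{1}{7} = \frac{g}{\frac{3}{2} g \frac{1}{10 + g}} + \frac{11}{7} = g \frac{2 \left(10 + g\right)}{3 g} + \frac{11}{7} = \left(\frac{20}{3} + \frac{2 g}{3}\right) + \frac{11}{7} = \frac{173}{21} + \frac{2 g}{3}$)
$t{\left(h{\left(-5 \right)} \right)} - 328 = \left(\frac{173}{21} + \frac{2 \left(5 + 2 \left(-5\right)^{2} + 10 \left(-5\right)\right)}{3}\right) - 328 = \left(\frac{173}{21} + \frac{2 \left(5 + 2 \cdot 25 - 50\right)}{3}\right) - 328 = \left(\frac{173}{21} + \frac{2 \left(5 + 50 - 50\right)}{3}\right) - 328 = \left(\frac{173}{21} + \frac{2}{3} \cdot 5\right) - 328 = \left(\frac{173}{21} + \frac{10}{3}\right) - 328 = \frac{81}{7} - 328 = - \frac{2215}{7}$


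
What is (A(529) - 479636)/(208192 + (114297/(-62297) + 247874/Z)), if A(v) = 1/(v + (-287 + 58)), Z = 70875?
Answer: -8470947024511335/3676949810330812 ≈ -2.3038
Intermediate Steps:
A(v) = 1/(-229 + v) (A(v) = 1/(v - 229) = 1/(-229 + v))
(A(529) - 479636)/(208192 + (114297/(-62297) + 247874/Z)) = (1/(-229 + 529) - 479636)/(208192 + (114297/(-62297) + 247874/70875)) = (1/300 - 479636)/(208192 + (114297*(-1/62297) + 247874*(1/70875))) = (1/300 - 479636)/(208192 + (-114297/62297 + 247874/70875)) = -143890799/(300*(208192 + 7341006703/4415299875)) = -143890799/(300*919237452582703/4415299875) = -143890799/300*4415299875/919237452582703 = -8470947024511335/3676949810330812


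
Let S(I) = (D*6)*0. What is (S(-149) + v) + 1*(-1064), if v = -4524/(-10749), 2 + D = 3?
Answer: -3810804/3583 ≈ -1063.6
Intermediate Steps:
D = 1 (D = -2 + 3 = 1)
S(I) = 0 (S(I) = (1*6)*0 = 6*0 = 0)
v = 1508/3583 (v = -4524*(-1/10749) = 1508/3583 ≈ 0.42088)
(S(-149) + v) + 1*(-1064) = (0 + 1508/3583) + 1*(-1064) = 1508/3583 - 1064 = -3810804/3583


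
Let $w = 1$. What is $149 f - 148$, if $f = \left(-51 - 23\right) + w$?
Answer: $-11025$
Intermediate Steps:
$f = -73$ ($f = \left(-51 - 23\right) + 1 = -74 + 1 = -73$)
$149 f - 148 = 149 \left(-73\right) - 148 = -10877 - 148 = -11025$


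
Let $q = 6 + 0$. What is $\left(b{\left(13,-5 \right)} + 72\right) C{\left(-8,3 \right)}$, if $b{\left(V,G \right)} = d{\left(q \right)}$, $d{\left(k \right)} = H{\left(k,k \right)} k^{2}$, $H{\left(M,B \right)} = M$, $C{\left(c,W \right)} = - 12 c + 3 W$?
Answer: $30240$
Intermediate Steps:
$q = 6$
$d{\left(k \right)} = k^{3}$ ($d{\left(k \right)} = k k^{2} = k^{3}$)
$b{\left(V,G \right)} = 216$ ($b{\left(V,G \right)} = 6^{3} = 216$)
$\left(b{\left(13,-5 \right)} + 72\right) C{\left(-8,3 \right)} = \left(216 + 72\right) \left(\left(-12\right) \left(-8\right) + 3 \cdot 3\right) = 288 \left(96 + 9\right) = 288 \cdot 105 = 30240$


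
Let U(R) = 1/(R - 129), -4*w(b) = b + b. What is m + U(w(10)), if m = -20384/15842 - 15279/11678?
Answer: -8064704382/3098798173 ≈ -2.6025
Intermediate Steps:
w(b) = -b/2 (w(b) = -(b + b)/4 = -b/2)
U(R) = 1/(-129 + R)
m = -240047135/92501438 (m = -20384*1/15842 - 15279*1/11678 = -10192/7921 - 15279/11678 = -240047135/92501438 ≈ -2.5951)
m + U(w(10)) = -240047135/92501438 + 1/(-129 - 1/2*10) = -240047135/92501438 + 1/(-129 - 5) = -240047135/92501438 + 1/(-134) = -240047135/92501438 - 1/134 = -8064704382/3098798173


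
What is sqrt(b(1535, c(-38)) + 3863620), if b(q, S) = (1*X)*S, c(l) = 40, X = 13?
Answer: 14*sqrt(19715) ≈ 1965.7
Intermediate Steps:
b(q, S) = 13*S (b(q, S) = (1*13)*S = 13*S)
sqrt(b(1535, c(-38)) + 3863620) = sqrt(13*40 + 3863620) = sqrt(520 + 3863620) = sqrt(3864140) = 14*sqrt(19715)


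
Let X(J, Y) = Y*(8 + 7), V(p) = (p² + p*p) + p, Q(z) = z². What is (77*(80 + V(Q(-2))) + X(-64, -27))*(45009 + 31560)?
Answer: 652903863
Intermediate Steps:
V(p) = p + 2*p² (V(p) = (p² + p²) + p = 2*p² + p = p + 2*p²)
X(J, Y) = 15*Y (X(J, Y) = Y*15 = 15*Y)
(77*(80 + V(Q(-2))) + X(-64, -27))*(45009 + 31560) = (77*(80 + (-2)²*(1 + 2*(-2)²)) + 15*(-27))*(45009 + 31560) = (77*(80 + 4*(1 + 2*4)) - 405)*76569 = (77*(80 + 4*(1 + 8)) - 405)*76569 = (77*(80 + 4*9) - 405)*76569 = (77*(80 + 36) - 405)*76569 = (77*116 - 405)*76569 = (8932 - 405)*76569 = 8527*76569 = 652903863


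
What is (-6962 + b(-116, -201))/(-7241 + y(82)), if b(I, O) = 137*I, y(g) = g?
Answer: 22854/7159 ≈ 3.1923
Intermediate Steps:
(-6962 + b(-116, -201))/(-7241 + y(82)) = (-6962 + 137*(-116))/(-7241 + 82) = (-6962 - 15892)/(-7159) = -22854*(-1/7159) = 22854/7159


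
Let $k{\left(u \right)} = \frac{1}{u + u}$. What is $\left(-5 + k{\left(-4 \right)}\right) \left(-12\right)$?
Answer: $\frac{123}{2} \approx 61.5$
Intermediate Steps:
$k{\left(u \right)} = \frac{1}{2 u}$
$\left(-5 + k{\left(-4 \right)}\right) \left(-12\right) = \left(-5 + \frac{1}{2 \left(-4\right)}\right) \left(-12\right) = \left(-5 + \frac{1}{2} \left(- \frac{1}{4}\right)\right) \left(-12\right) = \left(-5 - \frac{1}{8}\right) \left(-12\right) = \left(- \frac{41}{8}\right) \left(-12\right) = \frac{123}{2}$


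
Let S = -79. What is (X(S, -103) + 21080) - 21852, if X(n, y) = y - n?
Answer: -796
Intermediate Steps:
(X(S, -103) + 21080) - 21852 = ((-103 - 1*(-79)) + 21080) - 21852 = ((-103 + 79) + 21080) - 21852 = (-24 + 21080) - 21852 = 21056 - 21852 = -796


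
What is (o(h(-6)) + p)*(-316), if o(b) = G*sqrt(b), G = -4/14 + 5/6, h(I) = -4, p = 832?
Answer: -262912 - 7268*I/21 ≈ -2.6291e+5 - 346.1*I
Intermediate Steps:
G = 23/42 (G = -4*1/14 + 5*(1/6) = -2/7 + 5/6 = 23/42 ≈ 0.54762)
o(b) = 23*sqrt(b)/42
(o(h(-6)) + p)*(-316) = (23*sqrt(-4)/42 + 832)*(-316) = (23*(2*I)/42 + 832)*(-316) = (23*I/21 + 832)*(-316) = (832 + 23*I/21)*(-316) = -262912 - 7268*I/21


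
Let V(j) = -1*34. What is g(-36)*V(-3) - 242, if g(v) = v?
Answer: 982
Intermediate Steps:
V(j) = -34
g(-36)*V(-3) - 242 = -36*(-34) - 242 = 1224 - 242 = 982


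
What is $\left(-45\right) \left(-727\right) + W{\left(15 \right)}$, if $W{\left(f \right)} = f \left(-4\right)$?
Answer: $32655$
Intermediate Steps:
$W{\left(f \right)} = - 4 f$
$\left(-45\right) \left(-727\right) + W{\left(15 \right)} = \left(-45\right) \left(-727\right) - 60 = 32715 - 60 = 32655$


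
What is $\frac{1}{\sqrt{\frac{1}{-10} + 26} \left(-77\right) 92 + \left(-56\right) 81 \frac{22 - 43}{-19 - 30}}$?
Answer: $\frac{1215}{809976259} - \frac{1771 \sqrt{2590}}{3239905036} \approx -2.6319 \cdot 10^{-5}$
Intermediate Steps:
$\frac{1}{\sqrt{\frac{1}{-10} + 26} \left(-77\right) 92 + \left(-56\right) 81 \frac{22 - 43}{-19 - 30}} = \frac{1}{\sqrt{- \frac{1}{10} + 26} \left(-77\right) 92 - 4536 \left(- \frac{21}{-49}\right)} = \frac{1}{\sqrt{\frac{259}{10}} \left(-77\right) 92 - 4536 \left(\left(-21\right) \left(- \frac{1}{49}\right)\right)} = \frac{1}{\frac{\sqrt{2590}}{10} \left(-77\right) 92 - 1944} = \frac{1}{- \frac{77 \sqrt{2590}}{10} \cdot 92 - 1944} = \frac{1}{- \frac{3542 \sqrt{2590}}{5} - 1944} = \frac{1}{-1944 - \frac{3542 \sqrt{2590}}{5}}$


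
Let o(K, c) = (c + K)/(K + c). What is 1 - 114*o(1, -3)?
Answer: -113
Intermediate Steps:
o(K, c) = 1 (o(K, c) = (K + c)/(K + c) = 1)
1 - 114*o(1, -3) = 1 - 114*1 = 1 - 114 = -113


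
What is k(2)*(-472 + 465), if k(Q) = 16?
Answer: -112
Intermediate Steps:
k(2)*(-472 + 465) = 16*(-472 + 465) = 16*(-7) = -112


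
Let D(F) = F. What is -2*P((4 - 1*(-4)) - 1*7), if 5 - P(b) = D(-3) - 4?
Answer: -24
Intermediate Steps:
P(b) = 12 (P(b) = 5 - (-3 - 4) = 5 - 1*(-7) = 5 + 7 = 12)
-2*P((4 - 1*(-4)) - 1*7) = -2*12 = -24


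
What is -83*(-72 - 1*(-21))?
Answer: 4233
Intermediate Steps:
-83*(-72 - 1*(-21)) = -83*(-72 + 21) = -83*(-51) = 4233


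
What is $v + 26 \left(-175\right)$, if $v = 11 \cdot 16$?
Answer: $-4374$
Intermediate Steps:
$v = 176$
$v + 26 \left(-175\right) = 176 + 26 \left(-175\right) = 176 - 4550 = -4374$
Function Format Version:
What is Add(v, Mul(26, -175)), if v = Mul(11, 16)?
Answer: -4374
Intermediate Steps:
v = 176
Add(v, Mul(26, -175)) = Add(176, Mul(26, -175)) = Add(176, -4550) = -4374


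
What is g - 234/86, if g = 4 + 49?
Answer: 2162/43 ≈ 50.279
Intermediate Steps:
g = 53
g - 234/86 = 53 - 234/86 = 53 - 1*117/43 = 53 - 117/43 = 2162/43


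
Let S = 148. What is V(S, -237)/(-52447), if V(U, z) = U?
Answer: -148/52447 ≈ -0.0028219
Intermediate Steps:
V(S, -237)/(-52447) = 148/(-52447) = 148*(-1/52447) = -148/52447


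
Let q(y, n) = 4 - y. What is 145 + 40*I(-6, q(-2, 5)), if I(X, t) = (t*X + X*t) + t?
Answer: -2495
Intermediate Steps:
I(X, t) = t + 2*X*t (I(X, t) = (X*t + X*t) + t = 2*X*t + t = t + 2*X*t)
145 + 40*I(-6, q(-2, 5)) = 145 + 40*((4 - 1*(-2))*(1 + 2*(-6))) = 145 + 40*((4 + 2)*(1 - 12)) = 145 + 40*(6*(-11)) = 145 + 40*(-66) = 145 - 2640 = -2495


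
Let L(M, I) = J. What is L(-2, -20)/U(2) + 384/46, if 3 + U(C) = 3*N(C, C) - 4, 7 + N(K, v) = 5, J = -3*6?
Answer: 2910/299 ≈ 9.7324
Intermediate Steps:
J = -18
L(M, I) = -18
N(K, v) = -2 (N(K, v) = -7 + 5 = -2)
U(C) = -13 (U(C) = -3 + (3*(-2) - 4) = -3 + (-6 - 4) = -3 - 10 = -13)
L(-2, -20)/U(2) + 384/46 = -18/(-13) + 384/46 = -18*(-1/13) + 384*(1/46) = 18/13 + 192/23 = 2910/299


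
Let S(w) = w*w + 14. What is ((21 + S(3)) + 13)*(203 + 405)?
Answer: 34656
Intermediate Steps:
S(w) = 14 + w² (S(w) = w² + 14 = 14 + w²)
((21 + S(3)) + 13)*(203 + 405) = ((21 + (14 + 3²)) + 13)*(203 + 405) = ((21 + (14 + 9)) + 13)*608 = ((21 + 23) + 13)*608 = (44 + 13)*608 = 57*608 = 34656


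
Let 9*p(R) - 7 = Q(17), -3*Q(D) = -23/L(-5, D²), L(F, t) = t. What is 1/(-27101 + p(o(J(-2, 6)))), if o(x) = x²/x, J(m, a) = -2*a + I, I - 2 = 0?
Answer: -7803/211463011 ≈ -3.6900e-5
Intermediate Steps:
I = 2 (I = 2 + 0 = 2)
J(m, a) = 2 - 2*a (J(m, a) = -2*a + 2 = 2 - 2*a)
Q(D) = 23/(3*D²) (Q(D) = -(-23)/(3*(D²)) = -(-23)/(3*D²) = 23/(3*D²))
o(x) = x
p(R) = 6092/7803 (p(R) = 7/9 + ((23/3)/17²)/9 = 7/9 + ((23/3)*(1/289))/9 = 7/9 + (⅑)*(23/867) = 7/9 + 23/7803 = 6092/7803)
1/(-27101 + p(o(J(-2, 6)))) = 1/(-27101 + 6092/7803) = 1/(-211463011/7803) = -7803/211463011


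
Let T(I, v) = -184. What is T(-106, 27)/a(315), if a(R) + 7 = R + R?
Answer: -184/623 ≈ -0.29535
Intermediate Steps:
a(R) = -7 + 2*R (a(R) = -7 + (R + R) = -7 + 2*R)
T(-106, 27)/a(315) = -184/(-7 + 2*315) = -184/(-7 + 630) = -184/623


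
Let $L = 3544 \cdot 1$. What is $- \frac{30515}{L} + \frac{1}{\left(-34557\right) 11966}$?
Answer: $- \frac{6309114515237}{732738057864} \approx -8.6103$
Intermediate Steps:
$L = 3544$
$- \frac{30515}{L} + \frac{1}{\left(-34557\right) 11966} = - \frac{30515}{3544} + \frac{1}{\left(-34557\right) 11966} = \left(-30515\right) \frac{1}{3544} - \frac{1}{413509062} = - \frac{30515}{3544} - \frac{1}{413509062} = - \frac{6309114515237}{732738057864}$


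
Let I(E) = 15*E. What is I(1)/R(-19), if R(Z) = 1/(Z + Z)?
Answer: -570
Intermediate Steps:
R(Z) = 1/(2*Z)
I(1)/R(-19) = (15*1)/(((½)/(-19))) = 15/(((½)*(-1/19))) = 15/(-1/38) = 15*(-38) = -570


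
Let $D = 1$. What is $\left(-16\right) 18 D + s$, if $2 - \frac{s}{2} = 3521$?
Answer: $-7326$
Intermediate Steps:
$s = -7038$ ($s = 4 - 7042 = -7038$)
$\left(-16\right) 18 D + s = \left(-16\right) 18 \cdot 1 - 7038 = \left(-288\right) 1 - 7038 = -288 - 7038 = -7326$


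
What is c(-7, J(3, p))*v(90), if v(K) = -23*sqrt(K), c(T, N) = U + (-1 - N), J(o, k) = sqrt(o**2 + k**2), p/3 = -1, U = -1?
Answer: 138*sqrt(10) + 414*sqrt(5) ≈ 1362.1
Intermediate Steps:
p = -3 (p = 3*(-1) = -3)
J(o, k) = sqrt(k**2 + o**2)
c(T, N) = -2 - N (c(T, N) = -1 + (-1 - N) = -2 - N)
c(-7, J(3, p))*v(90) = (-2 - sqrt((-3)**2 + 3**2))*(-69*sqrt(10)) = (-2 - sqrt(9 + 9))*(-69*sqrt(10)) = (-2 - sqrt(18))*(-69*sqrt(10)) = (-2 - 3*sqrt(2))*(-69*sqrt(10)) = -69*sqrt(10)*(-2 - 3*sqrt(2))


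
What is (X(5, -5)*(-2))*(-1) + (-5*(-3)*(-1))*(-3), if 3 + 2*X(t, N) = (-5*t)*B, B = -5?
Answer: 167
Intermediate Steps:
X(t, N) = -3/2 + 25*t/2 (X(t, N) = -3/2 + (-5*t*(-5))/2 = -3/2 + (25*t)/2 = -3/2 + 25*t/2)
(X(5, -5)*(-2))*(-1) + (-5*(-3)*(-1))*(-3) = ((-3/2 + (25/2)*5)*(-2))*(-1) + (-5*(-3)*(-1))*(-3) = ((-3/2 + 125/2)*(-2))*(-1) + (15*(-1))*(-3) = (61*(-2))*(-1) - 15*(-3) = -122*(-1) + 45 = 122 + 45 = 167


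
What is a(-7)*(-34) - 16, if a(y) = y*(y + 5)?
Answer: -492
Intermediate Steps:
a(y) = y*(5 + y)
a(-7)*(-34) - 16 = -7*(5 - 7)*(-34) - 16 = -7*(-2)*(-34) - 16 = 14*(-34) - 16 = -476 - 16 = -492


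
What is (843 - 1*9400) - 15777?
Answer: -24334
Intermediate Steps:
(843 - 1*9400) - 15777 = (843 - 9400) - 15777 = -8557 - 15777 = -24334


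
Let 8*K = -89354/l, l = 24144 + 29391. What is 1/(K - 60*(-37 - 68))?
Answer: 4980/31372961 ≈ 0.00015874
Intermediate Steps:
l = 53535
K = -1039/4980 (K = (-89354/53535)/8 = (-89354*1/53535)/8 = (⅛)*(-2078/1245) = -1039/4980 ≈ -0.20863)
1/(K - 60*(-37 - 68)) = 1/(-1039/4980 - 60*(-37 - 68)) = 1/(-1039/4980 - 60*(-105)) = 1/(-1039/4980 + 6300) = 1/(31372961/4980) = 4980/31372961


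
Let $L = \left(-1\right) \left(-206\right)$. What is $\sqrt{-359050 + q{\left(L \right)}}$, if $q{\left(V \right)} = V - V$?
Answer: $5 i \sqrt{14362} \approx 599.21 i$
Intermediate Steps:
$L = 206$
$q{\left(V \right)} = 0$
$\sqrt{-359050 + q{\left(L \right)}} = \sqrt{-359050 + 0} = \sqrt{-359050} = 5 i \sqrt{14362}$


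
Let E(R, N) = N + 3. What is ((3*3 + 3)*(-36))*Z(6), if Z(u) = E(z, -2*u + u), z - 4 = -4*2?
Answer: 1296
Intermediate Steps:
z = -4 (z = 4 - 4*2 = 4 - 8 = -4)
E(R, N) = 3 + N
Z(u) = 3 - u (Z(u) = 3 + (-2*u + u) = 3 - u)
((3*3 + 3)*(-36))*Z(6) = ((3*3 + 3)*(-36))*(3 - 1*6) = ((9 + 3)*(-36))*(3 - 6) = (12*(-36))*(-3) = -432*(-3) = 1296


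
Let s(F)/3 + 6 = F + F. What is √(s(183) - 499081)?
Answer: I*√498001 ≈ 705.69*I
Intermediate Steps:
s(F) = -18 + 6*F (s(F) = -18 + 3*(F + F) = -18 + 3*(2*F) = -18 + 6*F)
√(s(183) - 499081) = √((-18 + 6*183) - 499081) = √((-18 + 1098) - 499081) = √(1080 - 499081) = √(-498001) = I*√498001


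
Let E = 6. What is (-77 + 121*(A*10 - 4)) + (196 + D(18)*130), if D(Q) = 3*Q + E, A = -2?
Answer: 5015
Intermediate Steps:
D(Q) = 6 + 3*Q (D(Q) = 3*Q + 6 = 6 + 3*Q)
(-77 + 121*(A*10 - 4)) + (196 + D(18)*130) = (-77 + 121*(-2*10 - 4)) + (196 + (6 + 3*18)*130) = (-77 + 121*(-20 - 4)) + (196 + (6 + 54)*130) = (-77 + 121*(-24)) + (196 + 60*130) = (-77 - 2904) + (196 + 7800) = -2981 + 7996 = 5015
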